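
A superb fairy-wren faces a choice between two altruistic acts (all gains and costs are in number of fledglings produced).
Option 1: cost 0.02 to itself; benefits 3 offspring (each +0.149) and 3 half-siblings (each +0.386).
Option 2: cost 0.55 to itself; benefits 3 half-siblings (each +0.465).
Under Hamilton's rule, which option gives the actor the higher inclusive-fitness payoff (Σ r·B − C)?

Option 1: r to an offspring = 0.5.
Option 1: r to a half-sibling = 0.25.
Option 1: Σ r·B − C = (3·0.5·0.149 + 3·0.25·0.386) − 0.02 = 0.493.
Option 2: r to a half-sibling = 0.25.
Option 2: Σ r·B − C = (3·0.25·0.465) − 0.55 = -0.20125.
Option 1 has the higher net inclusive-fitness payoff.

Option 1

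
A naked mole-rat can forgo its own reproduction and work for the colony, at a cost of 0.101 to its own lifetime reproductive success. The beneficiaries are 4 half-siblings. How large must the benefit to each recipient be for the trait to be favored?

0.101

r to a half-sibling = 0.25 (half-sibs share one parent — one path of length 2: r = (1/2)^2 = 1/4).
Hamilton's rule with n recipients of equal r: n·r·B > C, so B > C/(n·r) = 0.101/(4·0.25) = 0.101.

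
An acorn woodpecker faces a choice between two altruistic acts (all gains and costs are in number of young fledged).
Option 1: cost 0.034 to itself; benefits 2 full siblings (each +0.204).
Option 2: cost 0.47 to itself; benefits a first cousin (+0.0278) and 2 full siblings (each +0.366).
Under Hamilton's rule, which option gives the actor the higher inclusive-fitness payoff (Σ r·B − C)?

Option 1: r to a full sibling = 0.5.
Option 1: Σ r·B − C = (2·0.5·0.204) − 0.034 = 0.17.
Option 2: r to a first cousin = 0.125.
Option 2: r to a full sibling = 0.5.
Option 2: Σ r·B − C = (1·0.125·0.0278 + 2·0.5·0.366) − 0.47 = -0.100525.
Option 1 has the higher net inclusive-fitness payoff.

Option 1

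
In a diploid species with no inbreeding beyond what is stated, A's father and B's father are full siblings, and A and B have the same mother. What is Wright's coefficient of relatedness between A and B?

0.375

With two independent routes of shared ancestry, r is the sum of the two contributions.
A and B are related in two ways: first cousins through their fathers (r = 1/8) and half-sibs through their shared mother (r = 1/4).
r = 1/8 + 1/4 = 3/8 = 0.375.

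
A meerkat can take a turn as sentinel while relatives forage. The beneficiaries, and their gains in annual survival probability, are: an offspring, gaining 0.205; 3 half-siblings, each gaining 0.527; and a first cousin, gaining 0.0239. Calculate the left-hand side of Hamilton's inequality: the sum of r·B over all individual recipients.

r to an offspring = 0.5 (one parent–offspring link: r = (1/2)^1 = 1/2).
r to a half-sibling = 1/4 (half-sibs share one parent — one path of length 2: r = (1/2)^2 = 1/4).
r to a first cousin = 0.125 (first cousins share one grandparent pair — two paths of length 4: r = 2·(1/2)^4 = 1/8).
Summing one r·B term per recipient: 1·0.5·0.205 + 3·0.25·0.527 + 1·0.125·0.0239 = 0.5007375.

0.5007375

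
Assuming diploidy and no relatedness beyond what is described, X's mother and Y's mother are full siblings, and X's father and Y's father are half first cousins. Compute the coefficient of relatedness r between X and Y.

Wright's path rule: contributions from independent ancestry routes add.
X and Y are related in two ways: first cousins through their mothers (r = 1/8) and half second cousins through their fathers (r = 1/64).
r = 1/8 + 1/64 = 9/64 = 0.140625.

0.140625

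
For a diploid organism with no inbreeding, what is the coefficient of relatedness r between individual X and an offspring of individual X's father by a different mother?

0.25

Each parent–offspring link contributes a factor of 1/2, and independent paths through distinct common ancestors add.
Half-sibs share one parent — one path of length 2: r = (1/2)^2 = 1/4.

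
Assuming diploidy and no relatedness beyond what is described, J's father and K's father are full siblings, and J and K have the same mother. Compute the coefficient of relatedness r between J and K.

Wright's path rule: contributions from independent ancestry routes add.
J and K are related in two ways: first cousins through their fathers (r = 1/8) and half-sibs through their shared mother (r = 1/4).
r = 1/8 + 1/4 = 3/8 = 0.375.

0.375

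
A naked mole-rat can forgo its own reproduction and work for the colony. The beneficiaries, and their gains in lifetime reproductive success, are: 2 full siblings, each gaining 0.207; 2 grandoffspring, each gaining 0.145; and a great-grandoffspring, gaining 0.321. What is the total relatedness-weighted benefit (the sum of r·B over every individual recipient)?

r to a full sibling = 0.5 (full sibs share both parents — two paths of length 2: r = 2·(1/2)^2 = 1/2).
r to a grandoffspring = 1/4 (two parent–offspring links: r = (1/2)^2 = 1/4).
r to a great-grandoffspring = 0.125 (three parent–offspring links: r = (1/2)^3 = 1/8).
Summing one r·B term per recipient: 2·0.5·0.207 + 2·0.25·0.145 + 1·0.125·0.321 = 0.319625.

0.319625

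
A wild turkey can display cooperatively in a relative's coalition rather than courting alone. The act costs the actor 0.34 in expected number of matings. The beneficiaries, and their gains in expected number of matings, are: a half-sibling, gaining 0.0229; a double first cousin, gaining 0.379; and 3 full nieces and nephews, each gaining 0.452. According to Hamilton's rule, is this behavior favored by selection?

Yes

Hamilton's rule: the trait is favored when the sum of r·B over every recipient exceeds the actor's cost C.
r to a half-sibling = 1/4 (half-sibs share one parent — one path of length 2: r = (1/2)^2 = 1/4).
r to a double first cousin = 0.25 (double first cousins share both grandparent pairs — four paths of length 4: r = 4·(1/2)^4 = 1/4).
r to a full niece or nephew = 0.25 (full aunt/uncle↔niece/nephew: two paths of length 3 through the shared grandparent pair: r = 2·(1/2)^3 = 1/4).
Summing one r·B term per recipient: 1·0.25·0.0229 + 1·0.25·0.379 + 3·0.25·0.452 = 0.439475.
0.439475 > 0.34: the indirect benefit exceeds the cost.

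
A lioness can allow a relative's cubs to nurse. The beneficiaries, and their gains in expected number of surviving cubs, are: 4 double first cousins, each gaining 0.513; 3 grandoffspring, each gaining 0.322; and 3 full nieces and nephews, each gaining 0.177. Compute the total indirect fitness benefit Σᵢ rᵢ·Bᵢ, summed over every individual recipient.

0.88725

r to a double first cousin = 0.25 (double first cousins share both grandparent pairs — four paths of length 4: r = 4·(1/2)^4 = 1/4).
r to a grandoffspring = 1/4 (two parent–offspring links: r = (1/2)^2 = 1/4).
r to a full niece or nephew = 1/4 (full aunt/uncle↔niece/nephew: two paths of length 3 through the shared grandparent pair: r = 2·(1/2)^3 = 1/4).
Summing one r·B term per recipient: 4·0.25·0.513 + 3·0.25·0.322 + 3·0.25·0.177 = 0.88725.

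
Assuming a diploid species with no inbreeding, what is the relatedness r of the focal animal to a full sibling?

Full sibs share both parents — two paths of length 2: r = 2·(1/2)^2 = 1/2.

0.5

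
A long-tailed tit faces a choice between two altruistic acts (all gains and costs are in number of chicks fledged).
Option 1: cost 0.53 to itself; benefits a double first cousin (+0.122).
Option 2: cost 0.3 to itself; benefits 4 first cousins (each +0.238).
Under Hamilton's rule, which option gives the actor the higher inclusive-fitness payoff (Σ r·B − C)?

Option 1: r to a double first cousin = 0.25.
Option 1: Σ r·B − C = (1·0.25·0.122) − 0.53 = -0.4995.
Option 2: r to a first cousin = 0.125.
Option 2: Σ r·B − C = (4·0.125·0.238) − 0.3 = -0.181.
Option 2 has the higher net inclusive-fitness payoff.

Option 2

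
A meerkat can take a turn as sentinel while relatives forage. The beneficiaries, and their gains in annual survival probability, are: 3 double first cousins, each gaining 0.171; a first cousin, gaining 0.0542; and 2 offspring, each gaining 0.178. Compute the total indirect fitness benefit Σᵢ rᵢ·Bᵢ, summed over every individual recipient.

0.313025

r to a double first cousin = 1/4 (double first cousins share both grandparent pairs — four paths of length 4: r = 4·(1/2)^4 = 1/4).
r to a first cousin = 1/8 (first cousins share one grandparent pair — two paths of length 4: r = 2·(1/2)^4 = 1/8).
r to an offspring = 1/2 (one parent–offspring link: r = (1/2)^1 = 1/2).
Summing one r·B term per recipient: 3·0.25·0.171 + 1·0.125·0.0542 + 2·0.5·0.178 = 0.313025.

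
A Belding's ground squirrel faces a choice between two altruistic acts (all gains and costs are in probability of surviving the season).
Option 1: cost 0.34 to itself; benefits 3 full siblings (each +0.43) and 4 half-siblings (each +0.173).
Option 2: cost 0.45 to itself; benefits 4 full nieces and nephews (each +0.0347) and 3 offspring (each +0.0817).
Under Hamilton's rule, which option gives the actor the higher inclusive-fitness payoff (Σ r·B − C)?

Option 1: r to a full sibling = 0.5.
Option 1: r to a half-sibling = 0.25.
Option 1: Σ r·B − C = (3·0.5·0.43 + 4·0.25·0.173) − 0.34 = 0.478.
Option 2: r to a full niece or nephew = 0.25.
Option 2: r to an offspring = 0.5.
Option 2: Σ r·B − C = (4·0.25·0.0347 + 3·0.5·0.0817) − 0.45 = -0.29275.
Option 1 has the higher net inclusive-fitness payoff.

Option 1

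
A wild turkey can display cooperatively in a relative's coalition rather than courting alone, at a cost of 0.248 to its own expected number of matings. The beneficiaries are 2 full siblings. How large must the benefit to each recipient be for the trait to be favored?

0.248

r to a full sibling = 0.5 (full sibs share both parents — two paths of length 2: r = 2·(1/2)^2 = 1/2).
Hamilton's rule with n recipients of equal r: n·r·B > C, so B > C/(n·r) = 0.248/(2·0.5) = 0.248.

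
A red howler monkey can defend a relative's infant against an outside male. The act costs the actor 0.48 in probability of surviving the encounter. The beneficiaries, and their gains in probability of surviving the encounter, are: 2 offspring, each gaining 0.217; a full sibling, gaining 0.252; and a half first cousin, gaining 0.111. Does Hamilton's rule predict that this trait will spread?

Hamilton's rule: the trait is favored when the sum of r·B over every recipient exceeds the actor's cost C.
r to an offspring = 0.5 (one parent–offspring link: r = (1/2)^1 = 1/2).
r to a full sibling = 0.5 (full sibs share both parents — two paths of length 2: r = 2·(1/2)^2 = 1/2).
r to a half first cousin = 0.0625 (half first cousins share one grandparent — one path of length 4: r = (1/2)^4 = 1/16).
Summing one r·B term per recipient: 2·0.5·0.217 + 1·0.5·0.252 + 1·0.0625·0.111 = 0.3499375.
0.3499375 < 0.48: the indirect benefit is less than the cost.

No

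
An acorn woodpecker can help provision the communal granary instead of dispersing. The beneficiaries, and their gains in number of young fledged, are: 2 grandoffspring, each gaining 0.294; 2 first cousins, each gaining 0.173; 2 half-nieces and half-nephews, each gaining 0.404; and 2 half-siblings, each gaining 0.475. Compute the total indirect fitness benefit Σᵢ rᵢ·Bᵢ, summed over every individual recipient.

0.52875

r to a grandoffspring = 1/4 (two parent–offspring links: r = (1/2)^2 = 1/4).
r to a first cousin = 1/8 (first cousins share one grandparent pair — two paths of length 4: r = 2·(1/2)^4 = 1/8).
r to a half-niece or half-nephew = 0.125 (half-aunt/uncle↔niece/nephew: one path of length 3: r = (1/2)^3 = 1/8).
r to a half-sibling = 1/4 (half-sibs share one parent — one path of length 2: r = (1/2)^2 = 1/4).
Summing one r·B term per recipient: 2·0.25·0.294 + 2·0.125·0.173 + 2·0.125·0.404 + 2·0.25·0.475 = 0.52875.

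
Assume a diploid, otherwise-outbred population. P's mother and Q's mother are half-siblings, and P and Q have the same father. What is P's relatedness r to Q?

0.3125

Independent pedigree routes through distinct common ancestors add.
P and Q are related in two ways: half first cousins through their mothers (r = 1/16) and half-sibs through their shared father (r = 1/4).
r = 1/16 + 1/4 = 0.3125.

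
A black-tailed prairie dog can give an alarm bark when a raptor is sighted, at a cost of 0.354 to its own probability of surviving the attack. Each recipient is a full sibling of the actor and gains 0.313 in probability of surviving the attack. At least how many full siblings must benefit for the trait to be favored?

r to a full sibling = 1/2 (full sibs share both parents — two paths of length 2: r = 2·(1/2)^2 = 1/2).
Hamilton's rule: n·r·B > C  ⇒  n > C/(r·B) = 0.354/(0.5·0.313) = 2.262.
The smallest integer exceeding 2.262 is 3.

3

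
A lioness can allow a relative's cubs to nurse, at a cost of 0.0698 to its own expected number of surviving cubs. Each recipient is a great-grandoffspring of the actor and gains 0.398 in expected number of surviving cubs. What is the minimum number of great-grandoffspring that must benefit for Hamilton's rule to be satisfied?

2

r to a great-grandoffspring = 1/8 (three parent–offspring links: r = (1/2)^3 = 1/8).
Hamilton's rule: n·r·B > C  ⇒  n > C/(r·B) = 0.0698/(0.125·0.398) = 1.403.
The smallest integer exceeding 1.403 is 2.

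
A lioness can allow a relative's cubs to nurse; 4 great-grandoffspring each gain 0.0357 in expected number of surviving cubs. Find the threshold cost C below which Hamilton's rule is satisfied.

r to a great-grandoffspring = 0.125 (three parent–offspring links: r = (1/2)^3 = 1/8).
Hamilton's rule: n·r·B > C, so the trait is favored while C < n·r·B = 4·0.125·0.0357 = 0.01785.

0.01785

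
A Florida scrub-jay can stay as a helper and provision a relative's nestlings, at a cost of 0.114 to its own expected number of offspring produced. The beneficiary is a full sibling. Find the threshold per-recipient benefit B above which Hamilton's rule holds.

0.228

r to a full sibling = 1/2 (full sibs share both parents — two paths of length 2: r = 2·(1/2)^2 = 1/2).
Hamilton's rule with n recipients of equal r: n·r·B > C, so B > C/(n·r) = 0.114/(1·0.5) = 0.228.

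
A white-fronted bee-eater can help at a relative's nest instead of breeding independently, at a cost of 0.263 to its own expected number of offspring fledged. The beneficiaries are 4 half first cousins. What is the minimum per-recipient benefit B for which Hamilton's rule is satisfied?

1.052

r to a half first cousin = 0.0625 (half first cousins share one grandparent — one path of length 4: r = (1/2)^4 = 1/16).
Hamilton's rule with n recipients of equal r: n·r·B > C, so B > C/(n·r) = 0.263/(4·0.0625) = 1.052.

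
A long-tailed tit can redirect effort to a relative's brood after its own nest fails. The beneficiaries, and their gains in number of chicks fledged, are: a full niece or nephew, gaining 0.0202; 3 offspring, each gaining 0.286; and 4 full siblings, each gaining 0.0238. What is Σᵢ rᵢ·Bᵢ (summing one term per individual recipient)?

r to a full niece or nephew = 1/4 (full aunt/uncle↔niece/nephew: two paths of length 3 through the shared grandparent pair: r = 2·(1/2)^3 = 1/4).
r to an offspring = 1/2 (one parent–offspring link: r = (1/2)^1 = 1/2).
r to a full sibling = 1/2 (full sibs share both parents — two paths of length 2: r = 2·(1/2)^2 = 1/2).
Summing one r·B term per recipient: 1·0.25·0.0202 + 3·0.5·0.286 + 4·0.5·0.0238 = 0.48165.

0.48165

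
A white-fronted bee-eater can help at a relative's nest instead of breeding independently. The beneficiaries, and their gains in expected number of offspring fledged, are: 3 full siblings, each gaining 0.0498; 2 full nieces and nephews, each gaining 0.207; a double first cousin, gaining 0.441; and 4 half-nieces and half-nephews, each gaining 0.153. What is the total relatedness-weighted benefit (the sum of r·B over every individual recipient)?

0.36495

r to a full sibling = 0.5 (full sibs share both parents — two paths of length 2: r = 2·(1/2)^2 = 1/2).
r to a full niece or nephew = 1/4 (full aunt/uncle↔niece/nephew: two paths of length 3 through the shared grandparent pair: r = 2·(1/2)^3 = 1/4).
r to a double first cousin = 0.25 (double first cousins share both grandparent pairs — four paths of length 4: r = 4·(1/2)^4 = 1/4).
r to a half-niece or half-nephew = 1/8 (half-aunt/uncle↔niece/nephew: one path of length 3: r = (1/2)^3 = 1/8).
Summing one r·B term per recipient: 3·0.5·0.0498 + 2·0.25·0.207 + 1·0.25·0.441 + 4·0.125·0.153 = 0.36495.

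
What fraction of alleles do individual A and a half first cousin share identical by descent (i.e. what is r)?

Half first cousins share one grandparent — one path of length 4: r = (1/2)^4 = 1/16.

0.0625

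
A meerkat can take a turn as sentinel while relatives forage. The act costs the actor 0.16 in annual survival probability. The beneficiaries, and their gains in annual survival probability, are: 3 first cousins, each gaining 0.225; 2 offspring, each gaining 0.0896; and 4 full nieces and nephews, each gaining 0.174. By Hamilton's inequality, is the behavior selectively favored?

Hamilton's rule: the trait is favored when the sum of r·B over every recipient exceeds the actor's cost C.
r to a first cousin = 1/8 (first cousins share one grandparent pair — two paths of length 4: r = 2·(1/2)^4 = 1/8).
r to an offspring = 0.5 (one parent–offspring link: r = (1/2)^1 = 1/2).
r to a full niece or nephew = 0.25 (full aunt/uncle↔niece/nephew: two paths of length 3 through the shared grandparent pair: r = 2·(1/2)^3 = 1/4).
Summing one r·B term per recipient: 3·0.125·0.225 + 2·0.5·0.0896 + 4·0.25·0.174 = 0.347975.
0.347975 > 0.16: the indirect benefit exceeds the cost.

Yes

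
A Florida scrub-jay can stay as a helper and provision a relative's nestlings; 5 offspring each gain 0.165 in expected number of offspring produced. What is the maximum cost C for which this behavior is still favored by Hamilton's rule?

r to an offspring = 1/2 (one parent–offspring link: r = (1/2)^1 = 1/2).
Hamilton's rule: n·r·B > C, so the trait is favored while C < n·r·B = 5·0.5·0.165 = 0.4125.

0.4125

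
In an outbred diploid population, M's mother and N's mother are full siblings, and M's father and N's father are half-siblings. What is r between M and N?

0.1875

Independent pedigree routes through distinct common ancestors add.
M and N are related in two ways: first cousins through their mothers (r = 1/8) and half first cousins through their fathers (r = 1/16).
r = 1/8 + 1/16 = 3/16 = 0.1875.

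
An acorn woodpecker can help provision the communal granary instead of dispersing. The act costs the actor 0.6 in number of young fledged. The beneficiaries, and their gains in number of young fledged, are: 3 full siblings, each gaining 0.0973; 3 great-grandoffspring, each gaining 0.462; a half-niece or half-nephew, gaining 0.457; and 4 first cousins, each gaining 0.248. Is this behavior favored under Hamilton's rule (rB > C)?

Hamilton's rule: the trait is favored when the sum of r·B over every recipient exceeds the actor's cost C.
r to a full sibling = 0.5 (full sibs share both parents — two paths of length 2: r = 2·(1/2)^2 = 1/2).
r to a great-grandoffspring = 0.125 (three parent–offspring links: r = (1/2)^3 = 1/8).
r to a half-niece or half-nephew = 1/8 (half-aunt/uncle↔niece/nephew: one path of length 3: r = (1/2)^3 = 1/8).
r to a first cousin = 0.125 (first cousins share one grandparent pair — two paths of length 4: r = 2·(1/2)^4 = 1/8).
Summing one r·B term per recipient: 3·0.5·0.0973 + 3·0.125·0.462 + 1·0.125·0.457 + 4·0.125·0.248 = 0.500325.
0.500325 < 0.6: the indirect benefit is less than the cost.

No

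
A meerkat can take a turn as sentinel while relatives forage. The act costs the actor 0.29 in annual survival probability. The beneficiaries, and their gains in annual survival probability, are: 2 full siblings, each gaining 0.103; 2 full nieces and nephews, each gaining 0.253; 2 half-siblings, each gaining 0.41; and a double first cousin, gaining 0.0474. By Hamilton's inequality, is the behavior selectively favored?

Hamilton's rule: the trait is favored when the sum of r·B over every recipient exceeds the actor's cost C.
r to a full sibling = 1/2 (full sibs share both parents — two paths of length 2: r = 2·(1/2)^2 = 1/2).
r to a full niece or nephew = 0.25 (full aunt/uncle↔niece/nephew: two paths of length 3 through the shared grandparent pair: r = 2·(1/2)^3 = 1/4).
r to a half-sibling = 0.25 (half-sibs share one parent — one path of length 2: r = (1/2)^2 = 1/4).
r to a double first cousin = 1/4 (double first cousins share both grandparent pairs — four paths of length 4: r = 4·(1/2)^4 = 1/4).
Summing one r·B term per recipient: 2·0.5·0.103 + 2·0.25·0.253 + 2·0.25·0.41 + 1·0.25·0.0474 = 0.44635.
0.44635 > 0.29: the indirect benefit exceeds the cost.

Yes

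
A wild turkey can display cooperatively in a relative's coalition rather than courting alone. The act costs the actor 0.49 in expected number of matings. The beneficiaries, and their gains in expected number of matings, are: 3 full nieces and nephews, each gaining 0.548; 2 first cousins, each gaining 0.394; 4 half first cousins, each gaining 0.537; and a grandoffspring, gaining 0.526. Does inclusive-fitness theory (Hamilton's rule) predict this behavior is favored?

Yes

Hamilton's rule: the trait is favored when the sum of r·B over every recipient exceeds the actor's cost C.
r to a full niece or nephew = 0.25 (full aunt/uncle↔niece/nephew: two paths of length 3 through the shared grandparent pair: r = 2·(1/2)^3 = 1/4).
r to a first cousin = 1/8 (first cousins share one grandparent pair — two paths of length 4: r = 2·(1/2)^4 = 1/8).
r to a half first cousin = 0.0625 (half first cousins share one grandparent — one path of length 4: r = (1/2)^4 = 1/16).
r to a grandoffspring = 1/4 (two parent–offspring links: r = (1/2)^2 = 1/4).
Summing one r·B term per recipient: 3·0.25·0.548 + 2·0.125·0.394 + 4·0.0625·0.537 + 1·0.25·0.526 = 0.77525.
0.77525 > 0.49: the indirect benefit exceeds the cost.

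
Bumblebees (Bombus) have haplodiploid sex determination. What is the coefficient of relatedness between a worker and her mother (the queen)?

0.5

One meiotic link between diploid queen and diploid daughter: r = 1/2.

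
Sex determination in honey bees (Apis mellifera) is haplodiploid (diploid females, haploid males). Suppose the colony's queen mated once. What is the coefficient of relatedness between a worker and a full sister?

Haplodiploid full sisters inherit their father's entire haploid genome identically (contributing 1/2) and on average half of their mother's contribution (1/2 · 1/2 = 1/4); r = 1/2 + 1/4 = 3/4.

0.75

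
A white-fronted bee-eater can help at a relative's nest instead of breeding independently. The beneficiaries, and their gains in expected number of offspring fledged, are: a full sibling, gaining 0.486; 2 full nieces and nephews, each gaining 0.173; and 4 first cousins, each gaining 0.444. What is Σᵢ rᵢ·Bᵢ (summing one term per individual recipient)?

0.5515

r to a full sibling = 0.5 (full sibs share both parents — two paths of length 2: r = 2·(1/2)^2 = 1/2).
r to a full niece or nephew = 1/4 (full aunt/uncle↔niece/nephew: two paths of length 3 through the shared grandparent pair: r = 2·(1/2)^3 = 1/4).
r to a first cousin = 1/8 (first cousins share one grandparent pair — two paths of length 4: r = 2·(1/2)^4 = 1/8).
Summing one r·B term per recipient: 1·0.5·0.486 + 2·0.25·0.173 + 4·0.125·0.444 = 0.5515.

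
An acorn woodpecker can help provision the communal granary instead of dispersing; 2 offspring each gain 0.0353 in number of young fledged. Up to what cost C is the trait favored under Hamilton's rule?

r to an offspring = 1/2 (one parent–offspring link: r = (1/2)^1 = 1/2).
Hamilton's rule: n·r·B > C, so the trait is favored while C < n·r·B = 2·0.5·0.0353 = 0.0353.

0.0353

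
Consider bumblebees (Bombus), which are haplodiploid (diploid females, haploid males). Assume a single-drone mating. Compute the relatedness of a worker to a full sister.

0.75

Haplodiploid full sisters inherit their father's entire haploid genome identically (contributing 1/2) and on average half of their mother's contribution (1/2 · 1/2 = 1/4); r = 1/2 + 1/4 = 3/4.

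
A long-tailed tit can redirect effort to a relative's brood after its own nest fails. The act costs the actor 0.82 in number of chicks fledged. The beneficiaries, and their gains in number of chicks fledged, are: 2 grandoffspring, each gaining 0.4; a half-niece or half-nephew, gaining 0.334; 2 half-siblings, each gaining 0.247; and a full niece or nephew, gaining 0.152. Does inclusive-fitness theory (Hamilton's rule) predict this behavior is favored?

Hamilton's rule: the trait is favored when the sum of r·B over every recipient exceeds the actor's cost C.
r to a grandoffspring = 1/4 (two parent–offspring links: r = (1/2)^2 = 1/4).
r to a half-niece or half-nephew = 1/8 (half-aunt/uncle↔niece/nephew: one path of length 3: r = (1/2)^3 = 1/8).
r to a half-sibling = 0.25 (half-sibs share one parent — one path of length 2: r = (1/2)^2 = 1/4).
r to a full niece or nephew = 1/4 (full aunt/uncle↔niece/nephew: two paths of length 3 through the shared grandparent pair: r = 2·(1/2)^3 = 1/4).
Summing one r·B term per recipient: 2·0.25·0.4 + 1·0.125·0.334 + 2·0.25·0.247 + 1·0.25·0.152 = 0.40325.
0.40325 < 0.82: the indirect benefit is less than the cost.

No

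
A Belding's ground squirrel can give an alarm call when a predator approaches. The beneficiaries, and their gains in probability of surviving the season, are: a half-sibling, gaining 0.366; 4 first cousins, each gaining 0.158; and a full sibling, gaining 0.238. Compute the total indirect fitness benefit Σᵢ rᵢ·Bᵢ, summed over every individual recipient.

0.2895

r to a half-sibling = 1/4 (half-sibs share one parent — one path of length 2: r = (1/2)^2 = 1/4).
r to a first cousin = 0.125 (first cousins share one grandparent pair — two paths of length 4: r = 2·(1/2)^4 = 1/8).
r to a full sibling = 1/2 (full sibs share both parents — two paths of length 2: r = 2·(1/2)^2 = 1/2).
Summing one r·B term per recipient: 1·0.25·0.366 + 4·0.125·0.158 + 1·0.5·0.238 = 0.2895.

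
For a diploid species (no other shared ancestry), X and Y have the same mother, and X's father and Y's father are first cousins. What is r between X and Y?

0.28125

Wright's path rule: contributions from independent ancestry routes add.
X and Y are related in two ways: half-sibs through their shared mother (r = 1/4) and second cousins through their fathers (r = 1/32).
r = 1/4 + 1/32 = 0.28125.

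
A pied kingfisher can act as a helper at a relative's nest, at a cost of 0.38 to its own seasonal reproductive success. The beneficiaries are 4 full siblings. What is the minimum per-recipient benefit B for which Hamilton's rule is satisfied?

0.19

r to a full sibling = 1/2 (full sibs share both parents — two paths of length 2: r = 2·(1/2)^2 = 1/2).
Hamilton's rule with n recipients of equal r: n·r·B > C, so B > C/(n·r) = 0.38/(4·0.5) = 0.19.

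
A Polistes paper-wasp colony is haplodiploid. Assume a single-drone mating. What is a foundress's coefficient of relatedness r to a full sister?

0.75

Haplodiploid full sisters inherit their father's entire haploid genome identically (contributing 1/2) and on average half of their mother's contribution (1/2 · 1/2 = 1/4); r = 1/2 + 1/4 = 3/4.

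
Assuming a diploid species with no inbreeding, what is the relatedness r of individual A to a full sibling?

0.5

Full sibs share both parents — two paths of length 2: r = 2·(1/2)^2 = 1/2.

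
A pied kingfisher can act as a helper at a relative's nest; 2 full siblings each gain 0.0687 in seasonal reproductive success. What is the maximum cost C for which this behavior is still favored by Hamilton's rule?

r to a full sibling = 0.5 (full sibs share both parents — two paths of length 2: r = 2·(1/2)^2 = 1/2).
Hamilton's rule: n·r·B > C, so the trait is favored while C < n·r·B = 2·0.5·0.0687 = 0.0687.

0.0687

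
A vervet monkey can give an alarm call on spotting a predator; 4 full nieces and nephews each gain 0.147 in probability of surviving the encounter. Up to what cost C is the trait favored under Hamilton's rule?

r to a full niece or nephew = 0.25 (full aunt/uncle↔niece/nephew: two paths of length 3 through the shared grandparent pair: r = 2·(1/2)^3 = 1/4).
Hamilton's rule: n·r·B > C, so the trait is favored while C < n·r·B = 4·0.25·0.147 = 0.147.

0.147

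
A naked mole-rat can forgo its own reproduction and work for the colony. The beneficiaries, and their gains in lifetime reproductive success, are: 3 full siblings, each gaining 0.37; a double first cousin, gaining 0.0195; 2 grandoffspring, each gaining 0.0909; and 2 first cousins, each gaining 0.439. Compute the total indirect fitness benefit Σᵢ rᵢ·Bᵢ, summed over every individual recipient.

r to a full sibling = 0.5 (full sibs share both parents — two paths of length 2: r = 2·(1/2)^2 = 1/2).
r to a double first cousin = 1/4 (double first cousins share both grandparent pairs — four paths of length 4: r = 4·(1/2)^4 = 1/4).
r to a grandoffspring = 0.25 (two parent–offspring links: r = (1/2)^2 = 1/4).
r to a first cousin = 0.125 (first cousins share one grandparent pair — two paths of length 4: r = 2·(1/2)^4 = 1/8).
Summing one r·B term per recipient: 3·0.5·0.37 + 1·0.25·0.0195 + 2·0.25·0.0909 + 2·0.125·0.439 = 0.715075.

0.715075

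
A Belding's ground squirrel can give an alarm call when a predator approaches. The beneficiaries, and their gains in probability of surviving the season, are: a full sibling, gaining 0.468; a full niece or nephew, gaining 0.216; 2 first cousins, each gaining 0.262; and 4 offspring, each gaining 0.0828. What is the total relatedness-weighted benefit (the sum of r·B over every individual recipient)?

0.5191

r to a full sibling = 0.5 (full sibs share both parents — two paths of length 2: r = 2·(1/2)^2 = 1/2).
r to a full niece or nephew = 1/4 (full aunt/uncle↔niece/nephew: two paths of length 3 through the shared grandparent pair: r = 2·(1/2)^3 = 1/4).
r to a first cousin = 1/8 (first cousins share one grandparent pair — two paths of length 4: r = 2·(1/2)^4 = 1/8).
r to an offspring = 1/2 (one parent–offspring link: r = (1/2)^1 = 1/2).
Summing one r·B term per recipient: 1·0.5·0.468 + 1·0.25·0.216 + 2·0.125·0.262 + 4·0.5·0.0828 = 0.5191.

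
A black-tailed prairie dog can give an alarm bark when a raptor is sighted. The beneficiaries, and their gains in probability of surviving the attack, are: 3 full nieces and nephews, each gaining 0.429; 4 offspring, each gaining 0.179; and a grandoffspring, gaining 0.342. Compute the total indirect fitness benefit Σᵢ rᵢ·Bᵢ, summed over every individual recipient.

0.76525

r to a full niece or nephew = 0.25 (full aunt/uncle↔niece/nephew: two paths of length 3 through the shared grandparent pair: r = 2·(1/2)^3 = 1/4).
r to an offspring = 0.5 (one parent–offspring link: r = (1/2)^1 = 1/2).
r to a grandoffspring = 0.25 (two parent–offspring links: r = (1/2)^2 = 1/4).
Summing one r·B term per recipient: 3·0.25·0.429 + 4·0.5·0.179 + 1·0.25·0.342 = 0.76525.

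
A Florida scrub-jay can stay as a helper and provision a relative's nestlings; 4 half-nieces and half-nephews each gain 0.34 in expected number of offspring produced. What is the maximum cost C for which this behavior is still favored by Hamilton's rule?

r to a half-niece or half-nephew = 0.125 (half-aunt/uncle↔niece/nephew: one path of length 3: r = (1/2)^3 = 1/8).
Hamilton's rule: n·r·B > C, so the trait is favored while C < n·r·B = 4·0.125·0.34 = 0.17.

0.17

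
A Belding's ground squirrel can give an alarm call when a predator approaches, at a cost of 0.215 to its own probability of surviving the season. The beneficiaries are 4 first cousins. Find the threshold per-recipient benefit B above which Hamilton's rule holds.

r to a first cousin = 0.125 (first cousins share one grandparent pair — two paths of length 4: r = 2·(1/2)^4 = 1/8).
Hamilton's rule with n recipients of equal r: n·r·B > C, so B > C/(n·r) = 0.215/(4·0.125) = 0.43.

0.43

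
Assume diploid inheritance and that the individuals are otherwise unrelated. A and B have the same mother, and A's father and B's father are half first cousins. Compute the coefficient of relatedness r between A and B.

With two independent routes of shared ancestry, r is the sum of the two contributions.
A and B are related in two ways: half-sibs through their shared mother (r = 1/4) and half second cousins through their fathers (r = 1/64).
r = 1/4 + 1/64 = 0.265625.

0.265625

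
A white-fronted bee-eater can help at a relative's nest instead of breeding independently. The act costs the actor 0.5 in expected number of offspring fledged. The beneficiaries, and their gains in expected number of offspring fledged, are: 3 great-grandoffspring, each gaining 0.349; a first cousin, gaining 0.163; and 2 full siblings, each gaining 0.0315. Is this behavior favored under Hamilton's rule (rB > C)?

Hamilton's rule: the trait is favored when the sum of r·B over every recipient exceeds the actor's cost C.
r to a great-grandoffspring = 1/8 (three parent–offspring links: r = (1/2)^3 = 1/8).
r to a first cousin = 1/8 (first cousins share one grandparent pair — two paths of length 4: r = 2·(1/2)^4 = 1/8).
r to a full sibling = 0.5 (full sibs share both parents — two paths of length 2: r = 2·(1/2)^2 = 1/2).
Summing one r·B term per recipient: 3·0.125·0.349 + 1·0.125·0.163 + 2·0.5·0.0315 = 0.18275.
0.18275 < 0.5: the indirect benefit is less than the cost.

No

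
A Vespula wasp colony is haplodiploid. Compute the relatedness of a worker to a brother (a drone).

0.25

Her haploid brother carries none of their father's genes and a random half of their mother's genome; that half matches the maternal half of her own genome with probability 1/2: r = 1/2 · 1/2 = 1/4.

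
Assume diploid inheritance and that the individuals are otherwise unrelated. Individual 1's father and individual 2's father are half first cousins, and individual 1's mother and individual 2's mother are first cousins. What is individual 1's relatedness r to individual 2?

With two independent routes of shared ancestry, r is the sum of the two contributions.
Individual 1 and individual 2 are related in two ways: half second cousins through their fathers (r = 1/64) and second cousins through their mothers (r = 1/32).
r = 1/64 + 1/32 = 3/64 = 0.046875.

0.046875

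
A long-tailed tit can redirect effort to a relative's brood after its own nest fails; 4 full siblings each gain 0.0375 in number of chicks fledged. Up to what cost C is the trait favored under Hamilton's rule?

0.075

r to a full sibling = 1/2 (full sibs share both parents — two paths of length 2: r = 2·(1/2)^2 = 1/2).
Hamilton's rule: n·r·B > C, so the trait is favored while C < n·r·B = 4·0.5·0.0375 = 0.075.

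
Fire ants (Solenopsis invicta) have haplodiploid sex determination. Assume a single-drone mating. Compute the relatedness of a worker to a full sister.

0.75

Haplodiploid full sisters inherit their father's entire haploid genome identically (contributing 1/2) and on average half of their mother's contribution (1/2 · 1/2 = 1/4); r = 1/2 + 1/4 = 3/4.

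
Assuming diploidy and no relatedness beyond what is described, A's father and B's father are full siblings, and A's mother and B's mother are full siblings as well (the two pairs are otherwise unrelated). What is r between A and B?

0.25

With two independent routes of shared ancestry, r is the sum of the two contributions.
A and B are related in two ways: first cousins through their fathers (r = 1/8) and first cousins through their mothers (r = 1/8) — i.e. double first cousins.
r = 1/8 + 1/8 = 1/4 = 0.25.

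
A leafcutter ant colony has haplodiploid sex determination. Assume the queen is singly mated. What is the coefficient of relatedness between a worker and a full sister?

0.75

Haplodiploid full sisters inherit their father's entire haploid genome identically (contributing 1/2) and on average half of their mother's contribution (1/2 · 1/2 = 1/4); r = 1/2 + 1/4 = 3/4.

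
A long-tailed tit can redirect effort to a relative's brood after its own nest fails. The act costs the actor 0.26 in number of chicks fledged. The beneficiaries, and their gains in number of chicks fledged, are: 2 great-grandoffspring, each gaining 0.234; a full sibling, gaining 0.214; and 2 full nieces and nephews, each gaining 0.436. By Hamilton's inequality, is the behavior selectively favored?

Hamilton's rule: the trait is favored when the sum of r·B over every recipient exceeds the actor's cost C.
r to a great-grandoffspring = 1/8 (three parent–offspring links: r = (1/2)^3 = 1/8).
r to a full sibling = 1/2 (full sibs share both parents — two paths of length 2: r = 2·(1/2)^2 = 1/2).
r to a full niece or nephew = 1/4 (full aunt/uncle↔niece/nephew: two paths of length 3 through the shared grandparent pair: r = 2·(1/2)^3 = 1/4).
Summing one r·B term per recipient: 2·0.125·0.234 + 1·0.5·0.214 + 2·0.25·0.436 = 0.3835.
0.3835 > 0.26: the indirect benefit exceeds the cost.

Yes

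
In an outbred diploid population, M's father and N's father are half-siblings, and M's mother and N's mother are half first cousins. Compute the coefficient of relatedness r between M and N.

0.078125

Wright's path rule: contributions from independent ancestry routes add.
M and N are related in two ways: half first cousins through their fathers (r = 1/16) and half second cousins through their mothers (r = 1/64).
r = 1/16 + 1/64 = 0.078125.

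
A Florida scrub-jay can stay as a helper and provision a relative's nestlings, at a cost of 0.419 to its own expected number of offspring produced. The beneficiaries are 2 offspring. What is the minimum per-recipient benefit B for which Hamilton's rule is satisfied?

0.419

r to an offspring = 0.5 (one parent–offspring link: r = (1/2)^1 = 1/2).
Hamilton's rule with n recipients of equal r: n·r·B > C, so B > C/(n·r) = 0.419/(2·0.5) = 0.419.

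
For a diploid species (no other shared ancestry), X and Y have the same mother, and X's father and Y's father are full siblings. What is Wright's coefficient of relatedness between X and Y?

Independent pedigree routes through distinct common ancestors add.
X and Y are related in two ways: half-sibs through their shared mother (r = 1/4) and first cousins through their fathers (r = 1/8).
r = 1/4 + 1/8 = 0.375.

0.375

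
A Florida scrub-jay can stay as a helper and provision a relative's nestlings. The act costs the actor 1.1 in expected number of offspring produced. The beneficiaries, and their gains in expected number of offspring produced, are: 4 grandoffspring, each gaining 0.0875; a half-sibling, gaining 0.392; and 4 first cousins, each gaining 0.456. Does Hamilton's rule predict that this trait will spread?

Hamilton's rule: the trait is favored when the sum of r·B over every recipient exceeds the actor's cost C.
r to a grandoffspring = 1/4 (two parent–offspring links: r = (1/2)^2 = 1/4).
r to a half-sibling = 0.25 (half-sibs share one parent — one path of length 2: r = (1/2)^2 = 1/4).
r to a first cousin = 0.125 (first cousins share one grandparent pair — two paths of length 4: r = 2·(1/2)^4 = 1/8).
Summing one r·B term per recipient: 4·0.25·0.0875 + 1·0.25·0.392 + 4·0.125·0.456 = 0.4135.
0.4135 < 1.1: the indirect benefit is less than the cost.

No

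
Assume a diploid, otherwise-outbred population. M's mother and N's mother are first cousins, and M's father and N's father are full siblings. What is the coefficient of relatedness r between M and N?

Independent pedigree routes through distinct common ancestors add.
M and N are related in two ways: second cousins through their mothers (r = 1/32) and first cousins through their fathers (r = 1/8).
r = 1/32 + 1/8 = 0.15625.

0.15625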